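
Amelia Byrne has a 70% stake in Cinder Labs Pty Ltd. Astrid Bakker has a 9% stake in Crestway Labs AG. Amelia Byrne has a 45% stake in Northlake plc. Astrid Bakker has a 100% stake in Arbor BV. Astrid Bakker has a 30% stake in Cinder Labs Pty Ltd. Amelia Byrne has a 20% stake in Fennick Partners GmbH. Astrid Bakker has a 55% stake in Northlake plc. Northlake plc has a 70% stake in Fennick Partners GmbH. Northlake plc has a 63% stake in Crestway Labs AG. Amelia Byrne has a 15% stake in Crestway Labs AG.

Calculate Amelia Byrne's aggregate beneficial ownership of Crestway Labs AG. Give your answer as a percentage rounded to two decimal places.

43.35%

Amelia reaches Crestway along 2 paths.
Direct stake: 15% = 15%.
Via Northlake: 45% × 63% = 28.35%.
Total: 15% + 28.35% = 43.35%.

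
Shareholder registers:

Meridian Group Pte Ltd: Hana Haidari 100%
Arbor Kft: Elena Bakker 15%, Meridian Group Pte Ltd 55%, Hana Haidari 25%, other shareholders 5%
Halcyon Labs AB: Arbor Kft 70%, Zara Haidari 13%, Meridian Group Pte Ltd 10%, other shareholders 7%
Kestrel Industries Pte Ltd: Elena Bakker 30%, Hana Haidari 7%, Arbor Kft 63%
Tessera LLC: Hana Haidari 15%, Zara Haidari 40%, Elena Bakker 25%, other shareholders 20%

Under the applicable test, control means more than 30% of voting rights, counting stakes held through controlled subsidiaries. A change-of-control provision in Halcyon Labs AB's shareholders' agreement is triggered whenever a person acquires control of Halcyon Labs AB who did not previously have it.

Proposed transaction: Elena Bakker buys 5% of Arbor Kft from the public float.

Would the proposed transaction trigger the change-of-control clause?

The purchase changes only Elena's holdings, so Elena is the only person who could newly come to control Halcyon.
Elena's largest direct stake is 30% in Kestrel, which does not meet the threshold, so Elena controls no company.
Neither Elena nor any entity Elena controls holds any voting interest in Halcyon.
So before the transaction, Elena does not control Halcyon.
After the purchase, Elena's direct stake in Arbor rises to 15% + 5% = 20%.
Elena's side now holds 20% of Arbor, not > 30%, so Elena still does not control Arbor.
After the transaction, neither Elena nor any entity Elena controls holds a voting interest in Halcyon, so Elena still does not control it.
No new person acquires control, so the clause is not triggered.

No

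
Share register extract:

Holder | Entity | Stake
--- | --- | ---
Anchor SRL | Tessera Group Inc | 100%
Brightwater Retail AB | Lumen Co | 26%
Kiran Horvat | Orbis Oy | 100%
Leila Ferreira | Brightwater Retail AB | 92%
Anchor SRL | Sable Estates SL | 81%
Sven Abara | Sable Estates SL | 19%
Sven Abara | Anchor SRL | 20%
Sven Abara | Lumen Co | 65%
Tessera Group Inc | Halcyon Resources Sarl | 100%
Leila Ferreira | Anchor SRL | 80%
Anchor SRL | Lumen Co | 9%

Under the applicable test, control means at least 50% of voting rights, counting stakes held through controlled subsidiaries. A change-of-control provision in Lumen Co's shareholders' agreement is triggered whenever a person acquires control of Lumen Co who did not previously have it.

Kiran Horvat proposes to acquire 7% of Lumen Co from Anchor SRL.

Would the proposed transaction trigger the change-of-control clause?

The purchase adds only to Kiran's holdings (Anchor's stake shrinks), so Kiran is the only person who could newly come to control Lumen.
Kiran holds 100% of Orbis, so Kiran controls Orbis.
Neither Kiran nor any entity Kiran controls holds any voting interest in Lumen.
So before the transaction, Kiran does not control Lumen.
After the purchase, Kiran holds 7% of Lumen directly, and Anchor's stake falls to 2%.
After the transaction, Kiran's side holds 7% of Lumen, not ≥ 50%, so Kiran still does not control Lumen.
No new person acquires control, so the clause is not triggered.

No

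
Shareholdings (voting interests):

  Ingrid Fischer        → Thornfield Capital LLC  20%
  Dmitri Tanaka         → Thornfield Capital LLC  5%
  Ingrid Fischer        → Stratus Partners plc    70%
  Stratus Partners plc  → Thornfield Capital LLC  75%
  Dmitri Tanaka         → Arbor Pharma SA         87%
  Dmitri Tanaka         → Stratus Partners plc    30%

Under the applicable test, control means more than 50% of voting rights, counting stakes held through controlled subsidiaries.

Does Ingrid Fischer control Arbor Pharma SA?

Ingrid holds 70% of Stratus, so Ingrid controls Stratus.
Stratus and Ingrid together hold 75% + 20% = 95% of Thornfield, so Ingrid controls Thornfield.
Neither Ingrid nor any entity Ingrid controls holds any voting interest in Arbor.
So Ingrid does not control Arbor.

No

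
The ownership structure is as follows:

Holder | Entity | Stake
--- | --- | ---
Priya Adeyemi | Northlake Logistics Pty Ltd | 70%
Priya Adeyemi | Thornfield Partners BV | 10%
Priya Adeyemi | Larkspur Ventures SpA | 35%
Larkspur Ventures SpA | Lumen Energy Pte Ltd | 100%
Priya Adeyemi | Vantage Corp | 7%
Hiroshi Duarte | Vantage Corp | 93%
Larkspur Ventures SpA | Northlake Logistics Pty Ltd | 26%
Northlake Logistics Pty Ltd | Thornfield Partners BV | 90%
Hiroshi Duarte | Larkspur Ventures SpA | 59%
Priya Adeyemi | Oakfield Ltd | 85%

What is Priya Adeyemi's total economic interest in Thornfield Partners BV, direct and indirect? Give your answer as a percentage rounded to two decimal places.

Priya reaches Thornfield along 3 paths.
Direct stake: 10% = 10%.
Via Northlake: 70% × 90% = 63%.
Via Larkspur → Northlake: 35% × 26% × 90% = 8.19%.
Total: 10% + 63% + 8.19% = 81.19%.

81.19%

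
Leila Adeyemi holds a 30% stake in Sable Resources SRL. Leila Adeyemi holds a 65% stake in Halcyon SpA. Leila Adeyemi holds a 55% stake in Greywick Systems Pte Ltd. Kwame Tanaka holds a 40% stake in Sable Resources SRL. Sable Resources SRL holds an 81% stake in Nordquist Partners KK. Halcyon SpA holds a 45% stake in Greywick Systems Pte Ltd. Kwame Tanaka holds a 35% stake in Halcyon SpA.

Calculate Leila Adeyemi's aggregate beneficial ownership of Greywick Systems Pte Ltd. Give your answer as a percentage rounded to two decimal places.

Leila reaches Greywick along 2 paths.
Direct stake: 55% = 55%.
Via Halcyon: 65% × 45% = 29.25%.
Total: 55% + 29.25% = 84.25%.

84.25%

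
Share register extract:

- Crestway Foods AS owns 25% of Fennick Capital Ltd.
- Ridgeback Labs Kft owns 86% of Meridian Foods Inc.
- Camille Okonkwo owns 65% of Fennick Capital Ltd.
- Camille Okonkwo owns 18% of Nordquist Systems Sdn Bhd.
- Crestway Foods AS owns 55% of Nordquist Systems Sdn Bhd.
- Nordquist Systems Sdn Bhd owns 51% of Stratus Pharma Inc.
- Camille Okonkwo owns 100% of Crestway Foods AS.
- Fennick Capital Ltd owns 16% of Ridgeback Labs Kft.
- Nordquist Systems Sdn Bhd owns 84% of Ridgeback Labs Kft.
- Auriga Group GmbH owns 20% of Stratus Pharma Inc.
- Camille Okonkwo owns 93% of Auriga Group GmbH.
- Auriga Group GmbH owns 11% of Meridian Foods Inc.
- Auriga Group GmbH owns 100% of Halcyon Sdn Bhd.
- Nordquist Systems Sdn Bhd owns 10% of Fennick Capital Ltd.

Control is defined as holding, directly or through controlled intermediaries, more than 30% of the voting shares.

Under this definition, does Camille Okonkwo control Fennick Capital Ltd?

Camille holds 100% of Crestway, so Camille controls Crestway.
Crestway and Camille together hold 55% + 18% = 73% of Nordquist, so Camille controls Nordquist.
Nordquist and Crestway and Camille together hold 10% + 25% + 65% = 100% of Fennick, so Camille controls Fennick.

Yes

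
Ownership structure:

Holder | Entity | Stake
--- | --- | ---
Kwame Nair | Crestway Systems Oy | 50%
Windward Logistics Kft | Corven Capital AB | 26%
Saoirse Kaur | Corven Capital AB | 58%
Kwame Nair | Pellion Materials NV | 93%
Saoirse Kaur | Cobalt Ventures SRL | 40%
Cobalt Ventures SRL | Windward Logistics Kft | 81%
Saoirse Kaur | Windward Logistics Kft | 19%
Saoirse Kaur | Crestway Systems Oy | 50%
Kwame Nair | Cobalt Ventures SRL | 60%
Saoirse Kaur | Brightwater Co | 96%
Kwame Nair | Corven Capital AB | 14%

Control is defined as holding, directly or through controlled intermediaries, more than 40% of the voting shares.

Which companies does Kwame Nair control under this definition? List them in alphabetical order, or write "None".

Kwame holds 50% of Crestway, so Kwame controls Crestway.
Kwame holds 60% of Cobalt, so Kwame controls Cobalt.
Cobalt holds 81% of Windward, so Kwame controls Windward.
Kwame holds 93% of Pellion, so Kwame controls Pellion.
No other company's threshold is met.

Cobalt Ventures SRL, Crestway Systems Oy, Pellion Materials NV, Windward Logistics Kft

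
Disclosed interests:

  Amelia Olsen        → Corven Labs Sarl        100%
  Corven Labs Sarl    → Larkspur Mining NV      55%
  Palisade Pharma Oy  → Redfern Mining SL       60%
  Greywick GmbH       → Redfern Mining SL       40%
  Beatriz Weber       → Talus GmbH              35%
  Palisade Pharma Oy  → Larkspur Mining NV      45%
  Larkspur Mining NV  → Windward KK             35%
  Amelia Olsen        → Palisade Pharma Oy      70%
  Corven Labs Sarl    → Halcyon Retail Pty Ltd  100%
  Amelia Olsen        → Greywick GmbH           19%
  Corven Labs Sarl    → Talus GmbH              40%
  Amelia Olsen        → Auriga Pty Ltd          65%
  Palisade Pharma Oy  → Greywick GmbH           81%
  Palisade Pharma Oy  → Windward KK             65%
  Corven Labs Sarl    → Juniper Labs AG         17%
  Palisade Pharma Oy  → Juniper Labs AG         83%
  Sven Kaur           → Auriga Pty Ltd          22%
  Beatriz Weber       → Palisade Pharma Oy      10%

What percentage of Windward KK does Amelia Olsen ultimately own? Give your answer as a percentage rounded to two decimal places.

75.78%

Amelia reaches Windward along 3 paths.
Via Palisade → Larkspur: 70% × 45% × 35% = 11.025%.
Via Corven → Larkspur: 100% × 55% × 35% = 19.25%.
Via Palisade: 70% × 65% = 45.5%.
Total: 11.025% + 19.25% + 45.5% = 75.775%.
Rounded: 75.78%.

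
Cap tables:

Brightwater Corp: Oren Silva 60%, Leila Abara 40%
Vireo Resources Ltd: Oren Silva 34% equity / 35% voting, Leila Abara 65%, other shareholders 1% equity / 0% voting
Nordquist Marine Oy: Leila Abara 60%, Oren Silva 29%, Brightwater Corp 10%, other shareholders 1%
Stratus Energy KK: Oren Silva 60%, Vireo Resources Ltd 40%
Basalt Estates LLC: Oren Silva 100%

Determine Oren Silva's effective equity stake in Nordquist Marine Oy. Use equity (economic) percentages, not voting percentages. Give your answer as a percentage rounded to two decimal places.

35.00%

Oren reaches Nordquist along 2 paths.
Direct stake: 29% = 29%.
Via Brightwater: 60% × 10% = 6%.
Total: 29% + 6% = 35%.
Rounded: 35.00%.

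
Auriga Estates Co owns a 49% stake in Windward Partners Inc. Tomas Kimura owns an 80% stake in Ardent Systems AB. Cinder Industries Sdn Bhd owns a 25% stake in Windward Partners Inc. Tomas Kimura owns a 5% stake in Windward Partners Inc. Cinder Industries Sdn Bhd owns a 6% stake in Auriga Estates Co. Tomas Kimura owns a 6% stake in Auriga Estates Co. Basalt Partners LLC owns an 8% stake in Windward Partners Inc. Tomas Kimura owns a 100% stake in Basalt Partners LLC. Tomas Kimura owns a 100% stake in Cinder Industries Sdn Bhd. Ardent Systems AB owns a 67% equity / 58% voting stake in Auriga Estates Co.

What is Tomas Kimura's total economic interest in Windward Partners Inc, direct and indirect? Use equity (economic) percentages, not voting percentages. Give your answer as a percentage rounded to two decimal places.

Tomas reaches Windward along 6 paths.
Via Cinder: 100% × 25% = 25%.
Via Cinder → Auriga: 100% × 6% × 49% = 2.94%.
Via Auriga: 6% × 49% = 2.94%.
Via Ardent → Auriga: 80% × 67% × 49% = 26.264%.
Direct stake: 5% = 5%.
Via Basalt: 100% × 8% = 8%.
Total: 25% + 2.94% + 2.94% + 26.264% + 5% + 8% = 70.144%.
Rounded: 70.14%.

70.14%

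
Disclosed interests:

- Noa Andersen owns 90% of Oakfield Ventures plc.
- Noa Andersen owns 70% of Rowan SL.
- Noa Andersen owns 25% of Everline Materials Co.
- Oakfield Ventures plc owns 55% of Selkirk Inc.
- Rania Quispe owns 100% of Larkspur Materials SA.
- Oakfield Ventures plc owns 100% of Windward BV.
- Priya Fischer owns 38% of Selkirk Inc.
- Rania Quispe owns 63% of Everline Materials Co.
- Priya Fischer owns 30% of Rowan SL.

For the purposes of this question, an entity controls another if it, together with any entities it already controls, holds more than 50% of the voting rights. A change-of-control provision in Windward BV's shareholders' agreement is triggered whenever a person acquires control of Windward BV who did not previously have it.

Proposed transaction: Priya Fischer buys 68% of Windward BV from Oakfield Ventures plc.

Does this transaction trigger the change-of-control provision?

The purchase adds only to Priya's holdings (Oakfield's stake shrinks), so Priya is the only person who could newly come to control Windward.
Priya's largest direct stake is 38% in Selkirk, which does not meet the threshold, so Priya controls no company.
Neither Priya nor any entity Priya controls holds any voting interest in Windward.
So before the transaction, Priya does not control Windward.
After the purchase, Priya holds 68% of Windward directly, and Oakfield's stake falls to 32%.
Priya holds 68% of Windward, so Priya controls Windward.
Priya did not control Windward before and does after, so the clause is triggered.

Yes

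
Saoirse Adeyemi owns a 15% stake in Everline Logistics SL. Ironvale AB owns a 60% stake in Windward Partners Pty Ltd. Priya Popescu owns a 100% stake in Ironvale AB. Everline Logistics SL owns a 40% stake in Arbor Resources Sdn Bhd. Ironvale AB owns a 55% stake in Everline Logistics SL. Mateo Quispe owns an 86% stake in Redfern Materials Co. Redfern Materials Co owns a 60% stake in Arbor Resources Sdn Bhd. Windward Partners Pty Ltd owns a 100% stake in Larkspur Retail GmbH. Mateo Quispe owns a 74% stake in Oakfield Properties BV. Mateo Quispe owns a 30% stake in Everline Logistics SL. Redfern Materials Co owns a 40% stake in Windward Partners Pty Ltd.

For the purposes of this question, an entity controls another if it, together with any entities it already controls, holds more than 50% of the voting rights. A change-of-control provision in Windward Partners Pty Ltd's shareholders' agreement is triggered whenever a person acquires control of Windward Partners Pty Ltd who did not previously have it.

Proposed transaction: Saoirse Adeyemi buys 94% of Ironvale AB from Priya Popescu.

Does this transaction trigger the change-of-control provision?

Yes

The purchase adds only to Saoirse's holdings (Priya's stake shrinks), so Saoirse is the only person who could newly come to control Windward.
Saoirse's largest direct stake is 15% in Everline, which does not meet the threshold, so Saoirse controls no company.
Neither Saoirse nor any entity Saoirse controls holds any voting interest in Windward.
So before the transaction, Saoirse does not control Windward.
After the purchase, Saoirse holds 94% of Ironvale directly, and Priya's stake falls to 6%.
Saoirse holds 94% of Ironvale, so Saoirse controls Ironvale.
Ironvale holds 60% of Windward, so Saoirse controls Windward.
Saoirse did not control Windward before and does after, so the clause is triggered.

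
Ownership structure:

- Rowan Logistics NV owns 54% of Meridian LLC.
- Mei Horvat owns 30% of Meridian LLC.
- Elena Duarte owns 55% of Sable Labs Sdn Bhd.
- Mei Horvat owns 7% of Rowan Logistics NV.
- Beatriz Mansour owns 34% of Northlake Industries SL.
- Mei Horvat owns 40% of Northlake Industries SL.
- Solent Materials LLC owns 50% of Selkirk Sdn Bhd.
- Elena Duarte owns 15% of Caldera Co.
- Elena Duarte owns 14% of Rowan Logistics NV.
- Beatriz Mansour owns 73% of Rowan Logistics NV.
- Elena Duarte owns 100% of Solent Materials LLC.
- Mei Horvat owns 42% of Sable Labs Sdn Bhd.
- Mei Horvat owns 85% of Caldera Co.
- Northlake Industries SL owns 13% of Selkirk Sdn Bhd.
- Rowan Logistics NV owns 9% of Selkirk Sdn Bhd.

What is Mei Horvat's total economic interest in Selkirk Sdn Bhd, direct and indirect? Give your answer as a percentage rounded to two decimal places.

5.83%

Mei reaches Selkirk along 2 paths.
Via Northlake: 40% × 13% = 5.2%.
Via Rowan: 7% × 9% = 0.63%.
Total: 5.2% + 0.63% = 5.83%.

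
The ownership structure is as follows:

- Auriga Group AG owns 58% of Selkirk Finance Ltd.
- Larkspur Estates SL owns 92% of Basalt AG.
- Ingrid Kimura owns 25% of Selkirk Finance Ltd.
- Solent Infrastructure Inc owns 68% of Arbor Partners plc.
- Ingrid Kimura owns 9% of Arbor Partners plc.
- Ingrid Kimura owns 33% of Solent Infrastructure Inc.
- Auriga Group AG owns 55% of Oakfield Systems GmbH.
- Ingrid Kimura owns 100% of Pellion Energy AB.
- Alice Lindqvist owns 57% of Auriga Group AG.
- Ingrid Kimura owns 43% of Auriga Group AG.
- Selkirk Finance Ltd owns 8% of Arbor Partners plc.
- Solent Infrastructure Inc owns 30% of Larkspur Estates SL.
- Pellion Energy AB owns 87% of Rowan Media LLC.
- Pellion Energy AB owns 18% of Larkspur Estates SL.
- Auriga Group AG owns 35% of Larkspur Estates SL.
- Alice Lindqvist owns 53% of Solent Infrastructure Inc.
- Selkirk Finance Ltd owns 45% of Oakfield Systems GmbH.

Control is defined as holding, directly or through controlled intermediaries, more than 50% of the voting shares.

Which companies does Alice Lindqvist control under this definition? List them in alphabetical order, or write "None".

Arbor Partners plc, Auriga Group AG, Basalt AG, Larkspur Estates SL, Oakfield Systems GmbH, Selkirk Finance Ltd, Solent Infrastructure Inc

Alice holds 53% of Solent, so Alice controls Solent.
Alice holds 57% of Auriga, so Alice controls Auriga.
Auriga holds 58% of Selkirk, so Alice controls Selkirk.
Auriga and Solent together hold 35% + 30% = 65% of Larkspur, so Alice controls Larkspur.
Selkirk and Auriga together hold 45% + 55% = 100% of Oakfield, so Alice controls Oakfield.
Solent and Selkirk together hold 68% + 8% = 76% of Arbor, so Alice controls Arbor.
Larkspur holds 92% of Basalt, so Alice controls Basalt.
No other company's threshold is met.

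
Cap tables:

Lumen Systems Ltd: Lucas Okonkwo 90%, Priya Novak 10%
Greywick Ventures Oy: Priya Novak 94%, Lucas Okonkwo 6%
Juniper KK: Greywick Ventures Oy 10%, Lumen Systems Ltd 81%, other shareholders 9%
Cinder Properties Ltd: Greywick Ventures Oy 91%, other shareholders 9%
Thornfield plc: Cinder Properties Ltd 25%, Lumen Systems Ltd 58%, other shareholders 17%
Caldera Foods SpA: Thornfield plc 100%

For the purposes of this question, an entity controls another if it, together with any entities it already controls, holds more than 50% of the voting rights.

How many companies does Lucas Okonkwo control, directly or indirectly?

Lucas holds 90% of Lumen, so Lucas controls Lumen.
Lumen holds 81% of Juniper, so Lucas controls Juniper.
Lumen holds 58% of Thornfield, so Lucas controls Thornfield.
Thornfield holds 100% of Caldera, so Lucas controls Caldera.
No other company's threshold is met.
Lucas controls 4 companies.

4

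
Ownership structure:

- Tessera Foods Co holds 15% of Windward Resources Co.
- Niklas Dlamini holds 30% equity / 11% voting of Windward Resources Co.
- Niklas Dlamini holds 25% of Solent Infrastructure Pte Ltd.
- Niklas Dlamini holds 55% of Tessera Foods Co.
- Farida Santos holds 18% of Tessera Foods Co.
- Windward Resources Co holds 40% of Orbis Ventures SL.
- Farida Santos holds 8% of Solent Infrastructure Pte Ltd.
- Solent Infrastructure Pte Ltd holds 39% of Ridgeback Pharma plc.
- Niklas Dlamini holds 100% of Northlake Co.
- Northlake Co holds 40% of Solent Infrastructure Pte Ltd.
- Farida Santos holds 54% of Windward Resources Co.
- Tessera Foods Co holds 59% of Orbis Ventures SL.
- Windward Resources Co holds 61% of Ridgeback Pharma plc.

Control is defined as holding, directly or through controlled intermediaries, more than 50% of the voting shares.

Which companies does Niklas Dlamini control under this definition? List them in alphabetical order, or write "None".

Northlake Co, Orbis Ventures SL, Solent Infrastructure Pte Ltd, Tessera Foods Co

Niklas holds 55% of Tessera, so Niklas controls Tessera.
Niklas holds 100% of Northlake, so Niklas controls Northlake.
Tessera holds 59% of Orbis, so Niklas controls Orbis.
Niklas and Northlake together hold 25% + 40% = 65% of Solent, so Niklas controls Solent.
No other company's threshold is met.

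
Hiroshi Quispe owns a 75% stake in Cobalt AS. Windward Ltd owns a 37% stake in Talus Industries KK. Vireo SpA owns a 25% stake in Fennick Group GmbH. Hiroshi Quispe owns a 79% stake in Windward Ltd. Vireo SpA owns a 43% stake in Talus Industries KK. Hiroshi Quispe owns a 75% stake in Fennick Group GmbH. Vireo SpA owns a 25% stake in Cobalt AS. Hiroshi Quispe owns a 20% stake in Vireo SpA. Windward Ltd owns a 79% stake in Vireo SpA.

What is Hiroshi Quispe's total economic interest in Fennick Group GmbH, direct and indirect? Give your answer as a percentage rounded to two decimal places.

Hiroshi reaches Fennick along 3 paths.
Direct stake: 75% = 75%.
Via Vireo: 20% × 25% = 5%.
Via Windward → Vireo: 79% × 79% × 25% = 15.6025%.
Total: 75% + 5% + 15.6025% = 95.6025%.
Rounded: 95.60%.

95.60%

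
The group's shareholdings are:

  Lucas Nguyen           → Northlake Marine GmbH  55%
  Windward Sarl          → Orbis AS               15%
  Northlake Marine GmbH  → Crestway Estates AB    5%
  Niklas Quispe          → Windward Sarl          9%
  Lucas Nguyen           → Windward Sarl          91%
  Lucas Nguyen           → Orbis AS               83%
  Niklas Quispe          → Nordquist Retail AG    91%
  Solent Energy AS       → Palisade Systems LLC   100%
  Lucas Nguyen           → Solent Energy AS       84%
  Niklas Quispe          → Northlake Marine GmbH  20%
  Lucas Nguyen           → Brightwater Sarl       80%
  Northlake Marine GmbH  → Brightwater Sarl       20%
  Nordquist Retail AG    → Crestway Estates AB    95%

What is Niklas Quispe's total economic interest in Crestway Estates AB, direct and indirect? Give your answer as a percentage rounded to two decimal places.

87.45%

Niklas reaches Crestway along 2 paths.
Via Nordquist: 91% × 95% = 86.45%.
Via Northlake: 20% × 5% = 1%.
Total: 86.45% + 1% = 87.45%.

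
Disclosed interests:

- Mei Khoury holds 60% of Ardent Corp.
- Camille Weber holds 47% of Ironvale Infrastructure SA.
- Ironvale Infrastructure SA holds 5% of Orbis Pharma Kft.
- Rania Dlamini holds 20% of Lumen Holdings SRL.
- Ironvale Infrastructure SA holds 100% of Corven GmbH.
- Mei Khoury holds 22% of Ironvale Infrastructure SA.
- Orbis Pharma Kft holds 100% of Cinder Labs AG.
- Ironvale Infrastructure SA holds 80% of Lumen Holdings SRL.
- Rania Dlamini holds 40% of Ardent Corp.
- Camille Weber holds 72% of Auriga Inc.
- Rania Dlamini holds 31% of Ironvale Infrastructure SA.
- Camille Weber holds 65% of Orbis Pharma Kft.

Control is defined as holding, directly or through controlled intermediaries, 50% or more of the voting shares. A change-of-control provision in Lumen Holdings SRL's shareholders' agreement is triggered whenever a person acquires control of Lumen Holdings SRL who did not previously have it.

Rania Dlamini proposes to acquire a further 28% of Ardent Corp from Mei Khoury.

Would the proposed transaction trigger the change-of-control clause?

No

The purchase adds only to Rania's holdings (Mei's stake shrinks), so Rania is the only person who could newly come to control Lumen.
Rania's largest direct stake is 40% in Ardent, which does not meet the threshold, so Rania controls no company.
In Lumen, Rania's side holds only 20%, not ≥ 50%.
So before the transaction, Rania does not control Lumen.
After the purchase, Rania's direct stake in Ardent rises to 40% + 28% = 68%, and Mei's stake falls to 32%.
Rania holds 68% of Ardent, so Rania controls Ardent.
After the transaction, Rania's side holds 20% of Lumen, not ≥ 50%, so Rania still does not control Lumen.
No new person acquires control, so the clause is not triggered.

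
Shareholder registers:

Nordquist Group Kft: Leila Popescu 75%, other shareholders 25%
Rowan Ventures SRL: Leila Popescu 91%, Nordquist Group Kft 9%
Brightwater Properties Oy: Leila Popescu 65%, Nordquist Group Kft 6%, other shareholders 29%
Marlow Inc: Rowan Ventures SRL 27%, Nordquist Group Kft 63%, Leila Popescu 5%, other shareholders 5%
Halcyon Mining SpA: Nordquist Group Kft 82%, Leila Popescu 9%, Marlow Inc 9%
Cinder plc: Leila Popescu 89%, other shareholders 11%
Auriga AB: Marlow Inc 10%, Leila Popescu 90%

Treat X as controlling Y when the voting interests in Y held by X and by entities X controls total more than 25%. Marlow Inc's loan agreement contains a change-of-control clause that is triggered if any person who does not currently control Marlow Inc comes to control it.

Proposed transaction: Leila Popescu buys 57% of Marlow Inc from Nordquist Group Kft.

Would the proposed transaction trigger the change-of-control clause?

No

The purchase adds only to Leila's holdings (Nordquist's stake shrinks), so Leila is the only person who could newly come to control Marlow.
Leila holds 75% of Nordquist, so Leila controls Nordquist.
Leila and Nordquist together hold 91% + 9% = 100% of Rowan, so Leila controls Rowan.
Rowan and Nordquist and Leila together hold 27% + 63% + 5% = 95% of Marlow, so Leila controls Marlow.
So Leila already controls Marlow before the transaction.
After the purchase, Leila's direct stake in Marlow rises to 5% + 57% = 62%, and Nordquist's stake falls to 6%.
Leila controlled Marlow already, so this is not a new person acquiring control; every other person's position is unchanged or reduced.
No new person acquires control, so the clause is not triggered.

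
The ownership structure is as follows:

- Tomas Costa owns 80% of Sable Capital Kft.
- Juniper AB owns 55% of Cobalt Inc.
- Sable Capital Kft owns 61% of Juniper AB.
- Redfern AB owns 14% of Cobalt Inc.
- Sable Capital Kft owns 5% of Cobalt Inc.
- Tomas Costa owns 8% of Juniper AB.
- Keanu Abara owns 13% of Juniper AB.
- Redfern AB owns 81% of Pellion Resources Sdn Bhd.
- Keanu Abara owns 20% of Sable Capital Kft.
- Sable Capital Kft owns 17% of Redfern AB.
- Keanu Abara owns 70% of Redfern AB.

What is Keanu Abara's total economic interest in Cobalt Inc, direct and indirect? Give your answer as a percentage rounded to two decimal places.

Keanu reaches Cobalt along 5 paths.
Via Sable → Redfern: 20% × 17% × 14% = 0.476%.
Via Redfern: 70% × 14% = 9.8%.
Via Sable: 20% × 5% = 1%.
Via Sable → Juniper: 20% × 61% × 55% = 6.71%.
Via Juniper: 13% × 55% = 7.15%.
Total: 0.476% + 9.8% + 1% + 6.71% + 7.15% = 25.136%.
Rounded: 25.14%.

25.14%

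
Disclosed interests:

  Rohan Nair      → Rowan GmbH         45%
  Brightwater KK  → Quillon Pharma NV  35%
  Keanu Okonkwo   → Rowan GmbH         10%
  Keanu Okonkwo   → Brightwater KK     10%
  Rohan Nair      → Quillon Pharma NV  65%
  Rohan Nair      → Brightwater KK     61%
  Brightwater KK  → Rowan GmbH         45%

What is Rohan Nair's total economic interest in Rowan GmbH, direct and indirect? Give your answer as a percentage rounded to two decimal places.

72.45%

Rohan reaches Rowan along 2 paths.
Via Brightwater: 61% × 45% = 27.45%.
Direct stake: 45% = 45%.
Total: 27.45% + 45% = 72.45%.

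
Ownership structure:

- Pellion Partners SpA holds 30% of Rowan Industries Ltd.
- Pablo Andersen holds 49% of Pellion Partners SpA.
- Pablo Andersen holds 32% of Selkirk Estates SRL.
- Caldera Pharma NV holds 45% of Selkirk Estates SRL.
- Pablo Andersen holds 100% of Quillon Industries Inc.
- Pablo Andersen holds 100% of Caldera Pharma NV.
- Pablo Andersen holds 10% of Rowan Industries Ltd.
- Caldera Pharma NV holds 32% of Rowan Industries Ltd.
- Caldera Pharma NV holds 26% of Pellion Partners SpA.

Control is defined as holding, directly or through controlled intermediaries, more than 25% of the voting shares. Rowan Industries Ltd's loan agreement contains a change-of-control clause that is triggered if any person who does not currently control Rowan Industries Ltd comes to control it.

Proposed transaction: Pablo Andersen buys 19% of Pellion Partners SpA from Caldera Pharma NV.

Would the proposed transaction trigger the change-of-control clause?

No

The purchase adds only to Pablo's holdings (Caldera's stake shrinks), so Pablo is the only person who could newly come to control Rowan.
Pablo holds 100% of Caldera, so Pablo controls Caldera.
Caldera and Pablo together hold 26% + 49% = 75% of Pellion, so Pablo controls Pellion.
Pablo and Caldera and Pellion together hold 10% + 32% + 30% = 72% of Rowan, so Pablo controls Rowan.
So Pablo already controls Rowan before the transaction.
After the purchase, Pablo's direct stake in Pellion rises to 49% + 19% = 68%, and Caldera's stake falls to 7%.
Pablo controlled Rowan already, so this is not a new person acquiring control; every other person's position is unchanged or reduced.
No new person acquires control, so the clause is not triggered.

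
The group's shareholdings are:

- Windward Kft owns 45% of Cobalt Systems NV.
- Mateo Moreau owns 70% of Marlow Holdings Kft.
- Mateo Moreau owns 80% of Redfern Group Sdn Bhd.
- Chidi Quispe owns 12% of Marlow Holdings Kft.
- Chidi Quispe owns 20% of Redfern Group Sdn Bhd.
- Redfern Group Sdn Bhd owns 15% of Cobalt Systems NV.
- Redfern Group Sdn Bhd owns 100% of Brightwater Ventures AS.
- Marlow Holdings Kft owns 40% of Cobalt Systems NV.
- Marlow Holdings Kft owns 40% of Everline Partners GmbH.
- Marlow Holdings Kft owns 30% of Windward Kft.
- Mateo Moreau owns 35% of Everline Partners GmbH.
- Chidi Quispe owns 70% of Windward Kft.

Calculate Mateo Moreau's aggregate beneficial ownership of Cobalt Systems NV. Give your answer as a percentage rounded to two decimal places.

49.45%

Mateo reaches Cobalt along 3 paths.
Via Redfern: 80% × 15% = 12%.
Via Marlow: 70% × 40% = 28%.
Via Marlow → Windward: 70% × 30% × 45% = 9.45%.
Total: 12% + 28% + 9.45% = 49.45%.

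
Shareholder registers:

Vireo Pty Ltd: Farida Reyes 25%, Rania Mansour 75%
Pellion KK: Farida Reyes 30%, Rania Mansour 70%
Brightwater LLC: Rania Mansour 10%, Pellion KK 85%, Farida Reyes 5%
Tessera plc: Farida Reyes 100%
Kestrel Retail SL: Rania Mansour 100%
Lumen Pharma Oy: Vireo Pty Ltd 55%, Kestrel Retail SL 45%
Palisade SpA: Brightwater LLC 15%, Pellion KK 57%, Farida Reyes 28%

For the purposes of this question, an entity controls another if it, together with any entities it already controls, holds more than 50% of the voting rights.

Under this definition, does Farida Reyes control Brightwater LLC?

No

Farida holds 100% of Tessera, so Farida controls Tessera.
In Brightwater, Farida's side holds only 5%, not > 50%.
So Farida does not control Brightwater.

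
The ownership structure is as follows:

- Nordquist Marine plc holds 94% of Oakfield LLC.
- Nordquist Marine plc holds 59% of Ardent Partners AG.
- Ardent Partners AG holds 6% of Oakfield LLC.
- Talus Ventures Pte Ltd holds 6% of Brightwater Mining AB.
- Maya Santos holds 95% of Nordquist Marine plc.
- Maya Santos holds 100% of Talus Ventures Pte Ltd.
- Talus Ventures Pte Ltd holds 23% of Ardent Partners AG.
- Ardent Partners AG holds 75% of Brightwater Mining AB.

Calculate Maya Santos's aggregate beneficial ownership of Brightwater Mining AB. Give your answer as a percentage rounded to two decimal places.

65.29%

Maya reaches Brightwater along 3 paths.
Via Talus → Ardent: 100% × 23% × 75% = 17.25%.
Via Nordquist → Ardent: 95% × 59% × 75% = 42.0375%.
Via Talus: 100% × 6% = 6%.
Total: 17.25% + 42.0375% + 6% = 65.2875%.
Rounded: 65.29%.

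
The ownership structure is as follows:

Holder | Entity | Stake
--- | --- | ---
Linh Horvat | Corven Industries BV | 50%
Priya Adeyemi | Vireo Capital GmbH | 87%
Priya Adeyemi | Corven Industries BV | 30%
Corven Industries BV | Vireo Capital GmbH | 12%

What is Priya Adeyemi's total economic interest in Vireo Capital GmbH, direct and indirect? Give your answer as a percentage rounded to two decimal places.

Priya reaches Vireo along 2 paths.
Direct stake: 87% = 87%.
Via Corven: 30% × 12% = 3.6%.
Total: 87% + 3.6% = 90.6%.
Rounded: 90.60%.

90.60%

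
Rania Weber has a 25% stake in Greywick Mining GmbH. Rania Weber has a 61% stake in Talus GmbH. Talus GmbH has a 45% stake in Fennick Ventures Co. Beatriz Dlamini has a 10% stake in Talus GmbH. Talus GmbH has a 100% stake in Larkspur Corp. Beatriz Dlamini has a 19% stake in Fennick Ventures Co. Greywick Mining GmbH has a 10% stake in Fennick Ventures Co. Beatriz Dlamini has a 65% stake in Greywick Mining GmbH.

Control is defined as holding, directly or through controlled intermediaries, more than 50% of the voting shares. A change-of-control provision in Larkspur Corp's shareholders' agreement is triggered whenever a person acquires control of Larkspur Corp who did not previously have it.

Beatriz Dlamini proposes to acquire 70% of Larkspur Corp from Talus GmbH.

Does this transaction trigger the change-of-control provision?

The purchase adds only to Beatriz's holdings (Talus's stake shrinks), so Beatriz is the only person who could newly come to control Larkspur.
Beatriz holds 65% of Greywick, so Beatriz controls Greywick.
Neither Beatriz nor any entity Beatriz controls holds any voting interest in Larkspur.
So before the transaction, Beatriz does not control Larkspur.
After the purchase, Beatriz holds 70% of Larkspur directly, and Talus's stake falls to 30%.
Beatriz holds 70% of Larkspur, so Beatriz controls Larkspur.
Beatriz did not control Larkspur before and does after, so the clause is triggered.

Yes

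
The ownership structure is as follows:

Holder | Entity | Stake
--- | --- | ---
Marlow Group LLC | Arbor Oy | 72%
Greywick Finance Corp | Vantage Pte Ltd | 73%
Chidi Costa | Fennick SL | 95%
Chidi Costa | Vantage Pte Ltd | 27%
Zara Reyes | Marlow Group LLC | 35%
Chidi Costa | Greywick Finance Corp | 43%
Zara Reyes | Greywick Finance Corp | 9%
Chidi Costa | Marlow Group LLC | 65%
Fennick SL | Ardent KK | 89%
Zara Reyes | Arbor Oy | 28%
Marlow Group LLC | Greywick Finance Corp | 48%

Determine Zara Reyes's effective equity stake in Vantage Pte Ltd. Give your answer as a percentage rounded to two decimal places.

18.83%

Zara reaches Vantage along 2 paths.
Via Marlow → Greywick: 35% × 48% × 73% = 12.264%.
Via Greywick: 9% × 73% = 6.57%.
Total: 12.264% + 6.57% = 18.834%.
Rounded: 18.83%.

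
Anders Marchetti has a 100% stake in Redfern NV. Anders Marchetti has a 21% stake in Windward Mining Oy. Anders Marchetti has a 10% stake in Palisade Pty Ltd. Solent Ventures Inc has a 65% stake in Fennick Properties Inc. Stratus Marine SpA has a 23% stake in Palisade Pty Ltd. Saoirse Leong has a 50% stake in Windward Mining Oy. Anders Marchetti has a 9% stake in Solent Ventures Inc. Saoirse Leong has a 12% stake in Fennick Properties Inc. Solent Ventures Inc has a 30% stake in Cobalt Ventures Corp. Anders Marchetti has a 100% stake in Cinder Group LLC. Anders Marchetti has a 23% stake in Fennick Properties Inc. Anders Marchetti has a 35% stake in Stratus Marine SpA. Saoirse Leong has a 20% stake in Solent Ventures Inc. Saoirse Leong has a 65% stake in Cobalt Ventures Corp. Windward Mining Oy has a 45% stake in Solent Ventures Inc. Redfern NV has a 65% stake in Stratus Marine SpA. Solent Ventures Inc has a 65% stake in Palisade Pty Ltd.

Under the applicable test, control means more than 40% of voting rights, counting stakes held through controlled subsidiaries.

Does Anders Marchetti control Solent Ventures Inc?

Anders holds 100% of Cinder, so Anders controls Cinder.
Anders holds 100% of Redfern, so Anders controls Redfern.
Anders and Redfern together hold 35% + 65% = 100% of Stratus, so Anders controls Stratus.
In Solent, Anders's side holds only 9%, not > 40%.
So Anders does not control Solent.

No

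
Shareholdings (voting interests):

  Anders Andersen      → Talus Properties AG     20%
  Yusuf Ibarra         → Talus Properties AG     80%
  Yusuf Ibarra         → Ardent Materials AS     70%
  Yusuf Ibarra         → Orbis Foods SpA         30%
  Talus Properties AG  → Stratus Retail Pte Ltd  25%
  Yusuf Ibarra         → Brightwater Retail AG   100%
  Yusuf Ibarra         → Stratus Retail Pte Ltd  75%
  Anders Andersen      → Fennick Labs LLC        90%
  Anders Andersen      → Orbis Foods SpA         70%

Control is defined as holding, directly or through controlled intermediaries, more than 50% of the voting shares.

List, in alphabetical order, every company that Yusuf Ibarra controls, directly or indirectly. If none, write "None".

Ardent Materials AS, Brightwater Retail AG, Stratus Retail Pte Ltd, Talus Properties AG

Yusuf holds 80% of Talus, so Yusuf controls Talus.
Yusuf holds 70% of Ardent, so Yusuf controls Ardent.
Yusuf holds 100% of Brightwater, so Yusuf controls Brightwater.
Yusuf and Talus together hold 75% + 25% = 100% of Stratus, so Yusuf controls Stratus.
No other company's threshold is met.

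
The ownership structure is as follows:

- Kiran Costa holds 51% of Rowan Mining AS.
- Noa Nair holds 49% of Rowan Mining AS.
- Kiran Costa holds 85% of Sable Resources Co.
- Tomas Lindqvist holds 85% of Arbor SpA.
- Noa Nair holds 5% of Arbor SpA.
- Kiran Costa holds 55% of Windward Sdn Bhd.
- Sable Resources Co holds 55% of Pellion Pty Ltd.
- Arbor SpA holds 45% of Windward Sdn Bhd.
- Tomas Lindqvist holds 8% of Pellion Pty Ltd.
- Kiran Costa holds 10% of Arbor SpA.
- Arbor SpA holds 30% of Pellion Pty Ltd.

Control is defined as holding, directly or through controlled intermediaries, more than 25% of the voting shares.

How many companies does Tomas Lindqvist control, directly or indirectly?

3

Tomas holds 85% of Arbor, so Tomas controls Arbor.
Arbor and Tomas together hold 30% + 8% = 38% of Pellion, so Tomas controls Pellion.
Arbor holds 45% of Windward, so Tomas controls Windward.
No other company's threshold is met.
Tomas controls 3 companies.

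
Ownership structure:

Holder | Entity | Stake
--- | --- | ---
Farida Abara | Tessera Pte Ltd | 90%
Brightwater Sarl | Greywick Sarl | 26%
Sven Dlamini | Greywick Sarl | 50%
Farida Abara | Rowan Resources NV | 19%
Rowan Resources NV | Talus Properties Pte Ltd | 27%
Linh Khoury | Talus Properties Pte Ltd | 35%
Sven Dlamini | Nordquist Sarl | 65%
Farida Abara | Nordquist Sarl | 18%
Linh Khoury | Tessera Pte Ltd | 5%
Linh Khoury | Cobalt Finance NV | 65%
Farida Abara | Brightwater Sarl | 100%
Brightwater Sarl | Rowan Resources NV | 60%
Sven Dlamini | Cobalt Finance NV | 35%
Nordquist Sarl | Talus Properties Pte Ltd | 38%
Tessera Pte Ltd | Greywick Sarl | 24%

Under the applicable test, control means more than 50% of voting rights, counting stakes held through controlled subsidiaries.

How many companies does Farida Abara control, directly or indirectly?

3

Farida holds 100% of Brightwater, so Farida controls Brightwater.
Farida holds 90% of Tessera, so Farida controls Tessera.
Farida and Brightwater together hold 19% + 60% = 79% of Rowan, so Farida controls Rowan.
No other company's threshold is met.
Farida controls 3 companies.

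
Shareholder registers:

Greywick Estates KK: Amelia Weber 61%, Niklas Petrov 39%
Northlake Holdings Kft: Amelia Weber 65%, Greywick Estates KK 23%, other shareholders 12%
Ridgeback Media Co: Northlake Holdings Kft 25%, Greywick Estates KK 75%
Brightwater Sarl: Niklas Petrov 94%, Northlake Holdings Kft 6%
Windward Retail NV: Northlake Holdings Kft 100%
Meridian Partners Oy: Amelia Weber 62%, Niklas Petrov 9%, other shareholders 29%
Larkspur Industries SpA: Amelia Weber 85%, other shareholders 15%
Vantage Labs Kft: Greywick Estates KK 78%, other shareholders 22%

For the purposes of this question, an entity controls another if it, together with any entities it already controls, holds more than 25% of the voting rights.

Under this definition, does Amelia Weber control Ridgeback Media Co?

Amelia holds 61% of Greywick, so Amelia controls Greywick.
Amelia and Greywick together hold 65% + 23% = 88% of Northlake, so Amelia controls Northlake.
Northlake and Greywick together hold 25% + 75% = 100% of Ridgeback, so Amelia controls Ridgeback.

Yes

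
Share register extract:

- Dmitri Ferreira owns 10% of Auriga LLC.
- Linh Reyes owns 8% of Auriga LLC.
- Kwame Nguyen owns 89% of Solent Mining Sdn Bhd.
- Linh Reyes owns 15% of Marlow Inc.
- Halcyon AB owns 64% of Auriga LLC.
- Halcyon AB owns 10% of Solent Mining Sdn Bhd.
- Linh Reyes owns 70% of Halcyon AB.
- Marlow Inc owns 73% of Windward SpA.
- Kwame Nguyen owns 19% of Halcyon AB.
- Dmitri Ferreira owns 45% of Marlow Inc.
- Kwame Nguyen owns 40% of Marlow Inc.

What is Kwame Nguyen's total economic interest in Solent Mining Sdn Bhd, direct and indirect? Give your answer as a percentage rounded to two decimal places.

Kwame reaches Solent along 2 paths.
Via Halcyon: 19% × 10% = 1.9%.
Direct stake: 89% = 89%.
Total: 1.9% + 89% = 90.9%.
Rounded: 90.90%.

90.90%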